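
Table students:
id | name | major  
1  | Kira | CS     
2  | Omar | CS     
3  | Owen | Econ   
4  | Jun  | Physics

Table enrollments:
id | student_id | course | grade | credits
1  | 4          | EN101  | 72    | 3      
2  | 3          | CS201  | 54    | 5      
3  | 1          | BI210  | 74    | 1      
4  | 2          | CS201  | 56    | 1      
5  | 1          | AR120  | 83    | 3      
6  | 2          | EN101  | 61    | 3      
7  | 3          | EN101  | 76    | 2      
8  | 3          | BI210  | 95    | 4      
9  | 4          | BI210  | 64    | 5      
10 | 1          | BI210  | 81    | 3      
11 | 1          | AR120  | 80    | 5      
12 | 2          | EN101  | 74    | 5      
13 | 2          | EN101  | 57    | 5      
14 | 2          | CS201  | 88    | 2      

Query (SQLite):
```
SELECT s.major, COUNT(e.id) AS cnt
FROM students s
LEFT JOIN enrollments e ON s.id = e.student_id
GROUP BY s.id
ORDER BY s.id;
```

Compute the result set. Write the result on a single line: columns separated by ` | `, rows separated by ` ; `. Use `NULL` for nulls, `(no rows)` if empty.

LEFT JOIN keeps every students row; unmatched ones get NULL for enrollments columns.
Group by students.id and compute COUNT(e.id). COUNT(col) of an all-NULL group is 0.
  1: ids {3, 5, 10, 11} → COUNT(e.id)=4
  2: ids {4, 6, 12, 13, 14} → COUNT(e.id)=5
  3: ids {2, 7, 8} → COUNT(e.id)=3
  4: ids {1, 9} → COUNT(e.id)=2

CS | 4 ; CS | 5 ; Econ | 3 ; Physics | 2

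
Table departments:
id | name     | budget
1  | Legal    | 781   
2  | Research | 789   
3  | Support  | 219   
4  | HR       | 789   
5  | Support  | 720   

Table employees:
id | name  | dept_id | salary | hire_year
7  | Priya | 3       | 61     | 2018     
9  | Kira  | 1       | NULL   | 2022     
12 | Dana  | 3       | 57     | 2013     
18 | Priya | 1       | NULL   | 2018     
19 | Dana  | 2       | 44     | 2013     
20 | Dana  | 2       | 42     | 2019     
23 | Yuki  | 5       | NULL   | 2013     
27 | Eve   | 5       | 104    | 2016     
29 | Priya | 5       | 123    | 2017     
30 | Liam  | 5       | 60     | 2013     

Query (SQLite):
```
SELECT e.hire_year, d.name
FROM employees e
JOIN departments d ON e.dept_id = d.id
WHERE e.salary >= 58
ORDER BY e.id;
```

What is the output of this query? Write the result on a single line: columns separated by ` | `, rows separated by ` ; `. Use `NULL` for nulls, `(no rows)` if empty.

2018 | Support ; 2016 | Support ; 2017 | Support ; 2013 | Support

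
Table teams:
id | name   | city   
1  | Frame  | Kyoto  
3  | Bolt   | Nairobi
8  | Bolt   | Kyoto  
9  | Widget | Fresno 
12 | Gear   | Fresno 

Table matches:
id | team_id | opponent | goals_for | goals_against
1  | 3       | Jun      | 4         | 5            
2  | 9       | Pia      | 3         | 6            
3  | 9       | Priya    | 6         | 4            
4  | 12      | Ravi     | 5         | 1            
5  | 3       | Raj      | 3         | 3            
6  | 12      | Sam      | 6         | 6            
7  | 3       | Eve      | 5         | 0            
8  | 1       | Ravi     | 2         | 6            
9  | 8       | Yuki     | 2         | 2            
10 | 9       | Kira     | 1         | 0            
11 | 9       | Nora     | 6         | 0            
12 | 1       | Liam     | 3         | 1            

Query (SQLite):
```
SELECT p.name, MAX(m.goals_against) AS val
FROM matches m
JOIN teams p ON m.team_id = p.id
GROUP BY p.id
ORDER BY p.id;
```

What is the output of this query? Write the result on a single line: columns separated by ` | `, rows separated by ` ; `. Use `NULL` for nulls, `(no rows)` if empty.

Frame | 6 ; Bolt | 5 ; Bolt | 2 ; Widget | 6 ; Gear | 6

Join each matches row to its teams via team_id.
Group joined rows by teams.id; compute MAX(m.goals_against) per group.
  1: ids {8, 12} → MAX(m.goals_against)=6
  3: ids {1, 5, 7} → MAX(m.goals_against)=5
  8: ids {9} → MAX(m.goals_against)=2
  9: ids {2, 3, 10, 11} → MAX(m.goals_against)=6
  12: ids {4, 6} → MAX(m.goals_against)=6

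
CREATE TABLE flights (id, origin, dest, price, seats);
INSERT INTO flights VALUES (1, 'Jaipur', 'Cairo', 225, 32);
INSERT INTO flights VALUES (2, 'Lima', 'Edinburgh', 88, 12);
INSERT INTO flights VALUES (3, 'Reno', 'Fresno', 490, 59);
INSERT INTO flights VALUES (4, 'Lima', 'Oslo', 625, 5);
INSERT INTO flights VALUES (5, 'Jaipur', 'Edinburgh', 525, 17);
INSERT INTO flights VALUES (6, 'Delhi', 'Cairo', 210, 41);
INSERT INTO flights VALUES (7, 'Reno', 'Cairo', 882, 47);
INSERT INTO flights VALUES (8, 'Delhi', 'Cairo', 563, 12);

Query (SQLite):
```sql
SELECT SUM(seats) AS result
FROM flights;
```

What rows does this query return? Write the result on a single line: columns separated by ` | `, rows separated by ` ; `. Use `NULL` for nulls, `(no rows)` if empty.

225

All seats values: [32, 12, 59, 5, 17, 41, 47, 12].
SUM of non-NULL values = 225.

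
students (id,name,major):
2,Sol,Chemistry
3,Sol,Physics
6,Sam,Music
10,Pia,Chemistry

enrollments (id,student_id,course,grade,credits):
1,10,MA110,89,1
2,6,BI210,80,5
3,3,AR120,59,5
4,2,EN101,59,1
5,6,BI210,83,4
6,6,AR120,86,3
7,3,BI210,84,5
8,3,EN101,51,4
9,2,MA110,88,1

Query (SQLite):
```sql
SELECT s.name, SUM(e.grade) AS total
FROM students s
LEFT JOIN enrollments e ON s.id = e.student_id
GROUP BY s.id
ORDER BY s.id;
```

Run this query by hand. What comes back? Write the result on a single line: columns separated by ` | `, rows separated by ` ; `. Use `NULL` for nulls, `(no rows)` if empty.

Sol | 147 ; Sol | 194 ; Sam | 249 ; Pia | 89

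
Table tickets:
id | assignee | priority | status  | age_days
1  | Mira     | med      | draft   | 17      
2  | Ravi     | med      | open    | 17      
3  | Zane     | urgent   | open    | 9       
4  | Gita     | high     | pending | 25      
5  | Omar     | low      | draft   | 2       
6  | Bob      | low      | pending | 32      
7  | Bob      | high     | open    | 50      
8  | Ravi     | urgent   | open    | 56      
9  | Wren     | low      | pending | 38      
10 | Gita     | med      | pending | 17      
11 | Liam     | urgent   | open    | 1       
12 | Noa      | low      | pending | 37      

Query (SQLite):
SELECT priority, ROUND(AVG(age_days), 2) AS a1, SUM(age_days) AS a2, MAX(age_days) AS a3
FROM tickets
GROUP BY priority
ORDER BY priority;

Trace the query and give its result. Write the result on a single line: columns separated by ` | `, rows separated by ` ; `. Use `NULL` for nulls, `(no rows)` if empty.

Group tickets by priority.
Per group compute: ROUND(AVG(age_days), 2), SUM(age_days), MAX(age_days).
  high: ids {4, 7} → ROUND(AVG(age_days), 2)=37.5, SUM(age_days)=75, MAX(age_days)=50
  low: ids {5, 6, 9, 12} → ROUND(AVG(age_days), 2)=27.25, SUM(age_days)=109, MAX(age_days)=38
  med: ids {1, 2, 10} → ROUND(AVG(age_days), 2)=17, SUM(age_days)=51, MAX(age_days)=17
  urgent: ids {3, 8, 11} → ROUND(AVG(age_days), 2)=22, SUM(age_days)=66, MAX(age_days)=56

high | 37.5 | 75 | 50 ; low | 27.25 | 109 | 38 ; med | 17 | 51 | 17 ; urgent | 22 | 66 | 56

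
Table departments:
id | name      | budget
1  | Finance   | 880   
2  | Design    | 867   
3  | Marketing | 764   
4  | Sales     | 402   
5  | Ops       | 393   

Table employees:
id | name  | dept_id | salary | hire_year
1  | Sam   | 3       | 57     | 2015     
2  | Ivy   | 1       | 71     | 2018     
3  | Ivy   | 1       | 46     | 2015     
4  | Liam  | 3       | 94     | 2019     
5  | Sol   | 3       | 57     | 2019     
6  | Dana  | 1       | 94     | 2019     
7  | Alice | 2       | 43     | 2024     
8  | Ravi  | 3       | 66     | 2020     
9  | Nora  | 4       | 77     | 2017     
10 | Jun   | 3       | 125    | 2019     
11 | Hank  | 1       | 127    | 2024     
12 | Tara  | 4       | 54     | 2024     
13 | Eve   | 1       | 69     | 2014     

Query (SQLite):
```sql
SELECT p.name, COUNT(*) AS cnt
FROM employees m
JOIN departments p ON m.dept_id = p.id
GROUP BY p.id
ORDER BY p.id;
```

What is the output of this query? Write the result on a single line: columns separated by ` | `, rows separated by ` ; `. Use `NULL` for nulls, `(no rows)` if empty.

Join each employees row to its departments via dept_id.
Group joined rows by departments.id; compute COUNT(*) per group.
  1: ids {2, 3, 6, 11, 13} → COUNT(*)=5
  2: ids {7} → COUNT(*)=1
  3: ids {1, 4, 5, 8, 10} → COUNT(*)=5
  4: ids {9, 12} → COUNT(*)=2

Finance | 5 ; Design | 1 ; Marketing | 5 ; Sales | 2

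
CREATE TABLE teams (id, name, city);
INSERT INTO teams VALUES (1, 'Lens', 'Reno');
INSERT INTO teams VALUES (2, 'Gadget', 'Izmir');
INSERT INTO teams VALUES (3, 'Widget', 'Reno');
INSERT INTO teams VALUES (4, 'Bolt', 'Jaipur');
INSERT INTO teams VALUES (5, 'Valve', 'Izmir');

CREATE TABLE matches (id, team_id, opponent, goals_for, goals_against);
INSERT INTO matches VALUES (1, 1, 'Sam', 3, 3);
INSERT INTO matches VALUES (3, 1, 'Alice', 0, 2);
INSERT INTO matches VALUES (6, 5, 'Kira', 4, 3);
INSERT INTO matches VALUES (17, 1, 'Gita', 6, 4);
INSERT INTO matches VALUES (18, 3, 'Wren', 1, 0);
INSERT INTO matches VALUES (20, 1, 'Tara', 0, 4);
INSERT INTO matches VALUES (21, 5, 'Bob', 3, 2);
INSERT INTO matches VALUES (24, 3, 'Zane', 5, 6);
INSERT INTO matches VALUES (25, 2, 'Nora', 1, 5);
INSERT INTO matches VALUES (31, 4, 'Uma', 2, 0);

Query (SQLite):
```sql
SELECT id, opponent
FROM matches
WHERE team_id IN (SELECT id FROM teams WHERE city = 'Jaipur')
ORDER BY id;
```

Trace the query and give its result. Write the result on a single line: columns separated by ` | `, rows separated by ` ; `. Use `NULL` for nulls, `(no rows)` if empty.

Inner query: teams.id where city = 'Jaipur'.
Outer: keep matches rows whose team_id is in that set.
Inner query → {4}

31 | Uma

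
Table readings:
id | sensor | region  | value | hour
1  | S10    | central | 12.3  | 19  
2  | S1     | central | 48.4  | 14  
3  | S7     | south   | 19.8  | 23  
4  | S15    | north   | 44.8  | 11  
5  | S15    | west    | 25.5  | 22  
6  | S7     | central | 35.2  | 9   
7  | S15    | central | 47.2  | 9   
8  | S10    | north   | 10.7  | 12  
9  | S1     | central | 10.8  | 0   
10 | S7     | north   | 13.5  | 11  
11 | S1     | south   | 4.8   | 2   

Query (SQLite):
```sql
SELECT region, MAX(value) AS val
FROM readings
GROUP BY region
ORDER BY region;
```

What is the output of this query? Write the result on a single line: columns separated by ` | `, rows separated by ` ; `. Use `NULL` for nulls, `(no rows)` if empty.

central | 48.4 ; north | 44.8 ; south | 19.8 ; west | 25.5

Partition readings by region; compute MAX(value) within each group.
  central: ids {1, 2, 6, 7, 9} → MAX(value)=48.4
  north: ids {4, 8, 10} → MAX(value)=44.8
  south: ids {3, 11} → MAX(value)=19.8
  west: ids {5} → MAX(value)=25.5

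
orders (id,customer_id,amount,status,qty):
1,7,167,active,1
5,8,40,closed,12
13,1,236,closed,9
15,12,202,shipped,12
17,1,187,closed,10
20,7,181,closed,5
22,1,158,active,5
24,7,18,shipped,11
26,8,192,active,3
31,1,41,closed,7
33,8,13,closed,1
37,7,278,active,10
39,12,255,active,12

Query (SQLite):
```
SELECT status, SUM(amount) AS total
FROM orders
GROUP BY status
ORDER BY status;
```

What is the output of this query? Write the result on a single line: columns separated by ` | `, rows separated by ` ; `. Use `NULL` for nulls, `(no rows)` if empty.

Partition orders by status; compute SUM(amount) within each group.
  active: ids {1, 22, 26, 37, 39} → SUM(amount)=1050
  closed: ids {5, 13, 17, 20, 31, 33} → SUM(amount)=698
  shipped: ids {15, 24} → SUM(amount)=220

active | 1050 ; closed | 698 ; shipped | 220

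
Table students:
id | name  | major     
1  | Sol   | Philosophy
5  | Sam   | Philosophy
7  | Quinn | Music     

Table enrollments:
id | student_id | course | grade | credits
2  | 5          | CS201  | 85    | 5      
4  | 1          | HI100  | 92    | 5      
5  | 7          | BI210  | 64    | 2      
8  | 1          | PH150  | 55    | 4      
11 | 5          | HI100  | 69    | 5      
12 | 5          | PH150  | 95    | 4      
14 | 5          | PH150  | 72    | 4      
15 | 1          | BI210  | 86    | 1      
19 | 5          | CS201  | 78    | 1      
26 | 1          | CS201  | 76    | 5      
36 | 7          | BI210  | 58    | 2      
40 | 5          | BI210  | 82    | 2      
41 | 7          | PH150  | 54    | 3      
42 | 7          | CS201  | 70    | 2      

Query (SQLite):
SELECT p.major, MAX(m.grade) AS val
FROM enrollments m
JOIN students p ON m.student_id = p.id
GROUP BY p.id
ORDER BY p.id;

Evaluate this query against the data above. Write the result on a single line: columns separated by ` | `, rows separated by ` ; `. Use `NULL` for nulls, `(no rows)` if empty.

Join each enrollments row to its students via student_id.
Group joined rows by students.id; compute MAX(m.grade) per group.
  1: ids {4, 8, 15, 26} → MAX(m.grade)=92
  5: ids {2, 11, 12, 14, 19, 40} → MAX(m.grade)=95
  7: ids {5, 36, 41, 42} → MAX(m.grade)=70

Philosophy | 92 ; Philosophy | 95 ; Music | 70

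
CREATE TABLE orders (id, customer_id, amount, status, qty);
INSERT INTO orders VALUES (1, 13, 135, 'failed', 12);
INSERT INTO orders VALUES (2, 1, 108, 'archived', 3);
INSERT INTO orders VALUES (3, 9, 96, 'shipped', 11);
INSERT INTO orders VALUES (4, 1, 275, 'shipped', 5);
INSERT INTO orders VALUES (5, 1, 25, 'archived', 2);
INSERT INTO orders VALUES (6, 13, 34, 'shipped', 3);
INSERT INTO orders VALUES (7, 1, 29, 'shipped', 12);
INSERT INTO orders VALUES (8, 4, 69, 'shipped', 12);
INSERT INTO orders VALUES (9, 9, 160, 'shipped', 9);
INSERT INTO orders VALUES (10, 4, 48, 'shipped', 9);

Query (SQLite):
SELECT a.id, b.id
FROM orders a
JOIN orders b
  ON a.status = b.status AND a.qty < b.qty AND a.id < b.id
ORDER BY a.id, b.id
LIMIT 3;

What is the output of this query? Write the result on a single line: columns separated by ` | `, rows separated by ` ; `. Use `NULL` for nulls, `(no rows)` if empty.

3 | 7 ; 3 | 8 ; 4 | 7

Pairs (a,b) with same status, a.qty < b.qty, a.id < b.id.
status groups: archived:{2,5} failed:{1} shipped:{3,4,6,7,8,9,10}
Ordered by (a.id, b.id); first 3.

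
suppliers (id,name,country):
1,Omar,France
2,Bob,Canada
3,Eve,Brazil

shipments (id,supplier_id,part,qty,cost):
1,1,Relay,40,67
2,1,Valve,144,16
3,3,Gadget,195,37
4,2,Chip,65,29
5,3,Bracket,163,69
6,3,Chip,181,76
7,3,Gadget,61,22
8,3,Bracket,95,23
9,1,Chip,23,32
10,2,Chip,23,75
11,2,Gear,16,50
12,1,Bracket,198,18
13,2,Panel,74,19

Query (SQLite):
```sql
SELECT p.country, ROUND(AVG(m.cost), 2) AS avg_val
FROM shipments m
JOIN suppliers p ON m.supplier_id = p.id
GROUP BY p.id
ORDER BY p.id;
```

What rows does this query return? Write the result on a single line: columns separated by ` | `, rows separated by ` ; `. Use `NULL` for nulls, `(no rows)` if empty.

Join each shipments row to its suppliers via supplier_id.
Group joined rows by suppliers.id; compute ROUND(AVG(m.cost), 2) per group.
  1: ids {1, 2, 9, 12} → ROUND(AVG(m.cost), 2)=33.25
  2: ids {4, 10, 11, 13} → ROUND(AVG(m.cost), 2)=43.25
  3: ids {3, 5, 6, 7, 8} → ROUND(AVG(m.cost), 2)=45.4

France | 33.25 ; Canada | 43.25 ; Brazil | 45.4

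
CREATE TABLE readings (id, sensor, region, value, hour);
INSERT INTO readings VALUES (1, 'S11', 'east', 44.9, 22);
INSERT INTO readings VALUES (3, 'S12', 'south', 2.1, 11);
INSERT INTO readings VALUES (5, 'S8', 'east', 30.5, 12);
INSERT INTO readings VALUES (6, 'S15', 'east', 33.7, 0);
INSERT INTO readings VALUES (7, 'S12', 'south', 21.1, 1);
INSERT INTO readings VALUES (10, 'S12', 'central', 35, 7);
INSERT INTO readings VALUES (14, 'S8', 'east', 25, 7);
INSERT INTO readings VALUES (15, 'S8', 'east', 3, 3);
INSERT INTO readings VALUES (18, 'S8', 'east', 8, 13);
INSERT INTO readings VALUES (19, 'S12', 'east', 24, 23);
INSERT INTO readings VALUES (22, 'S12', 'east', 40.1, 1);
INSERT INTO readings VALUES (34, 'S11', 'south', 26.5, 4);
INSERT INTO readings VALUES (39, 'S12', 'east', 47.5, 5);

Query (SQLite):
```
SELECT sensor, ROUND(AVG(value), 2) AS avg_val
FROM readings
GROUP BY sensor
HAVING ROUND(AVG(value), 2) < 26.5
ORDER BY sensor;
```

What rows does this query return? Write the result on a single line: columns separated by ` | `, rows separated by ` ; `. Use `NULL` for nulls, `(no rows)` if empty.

S8 | 16.63

Partition readings by sensor; compute ROUND(AVG(value), 2) within each group.
HAVING: keep groups where ROUND(AVG(value), 2) < 26.5.
  S11: ids {1, 34} → ROUND(AVG(value), 2)=35.7
  S12: ids {3, 7, 10, 19, 22, 39} → ROUND(AVG(value), 2)=28.3
  S15: ids {6} → ROUND(AVG(value), 2)=33.7
  S8: ids {5, 14, 15, 18} → ROUND(AVG(value), 2)=16.63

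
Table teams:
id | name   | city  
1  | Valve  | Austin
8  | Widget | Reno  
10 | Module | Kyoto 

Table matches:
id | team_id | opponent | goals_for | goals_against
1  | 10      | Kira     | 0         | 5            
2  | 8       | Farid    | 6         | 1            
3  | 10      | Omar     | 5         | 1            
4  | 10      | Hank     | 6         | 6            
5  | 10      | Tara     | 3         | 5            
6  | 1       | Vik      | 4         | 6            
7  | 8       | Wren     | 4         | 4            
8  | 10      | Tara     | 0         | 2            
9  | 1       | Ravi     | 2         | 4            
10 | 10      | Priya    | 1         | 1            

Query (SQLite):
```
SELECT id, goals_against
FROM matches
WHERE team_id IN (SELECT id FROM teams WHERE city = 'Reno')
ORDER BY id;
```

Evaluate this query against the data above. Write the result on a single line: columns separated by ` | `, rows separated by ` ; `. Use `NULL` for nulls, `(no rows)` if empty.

Inner query: teams.id where city = 'Reno'.
Outer: keep matches rows whose team_id is in that set.
Inner query → {8}

2 | 1 ; 7 | 4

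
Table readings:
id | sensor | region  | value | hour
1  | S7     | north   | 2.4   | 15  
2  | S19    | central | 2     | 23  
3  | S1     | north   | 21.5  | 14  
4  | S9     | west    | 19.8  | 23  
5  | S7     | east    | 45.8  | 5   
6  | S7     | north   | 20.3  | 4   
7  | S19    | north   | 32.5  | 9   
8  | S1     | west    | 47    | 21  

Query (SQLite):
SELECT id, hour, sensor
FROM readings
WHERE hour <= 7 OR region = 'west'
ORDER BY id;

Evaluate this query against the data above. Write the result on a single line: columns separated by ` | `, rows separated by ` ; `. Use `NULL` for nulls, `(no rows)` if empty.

hour <= 7: ids {5, 6}
region = 'west': ids {4, 8}
Combine with OR.

4 | 23 | S9 ; 5 | 5 | S7 ; 6 | 4 | S7 ; 8 | 21 | S1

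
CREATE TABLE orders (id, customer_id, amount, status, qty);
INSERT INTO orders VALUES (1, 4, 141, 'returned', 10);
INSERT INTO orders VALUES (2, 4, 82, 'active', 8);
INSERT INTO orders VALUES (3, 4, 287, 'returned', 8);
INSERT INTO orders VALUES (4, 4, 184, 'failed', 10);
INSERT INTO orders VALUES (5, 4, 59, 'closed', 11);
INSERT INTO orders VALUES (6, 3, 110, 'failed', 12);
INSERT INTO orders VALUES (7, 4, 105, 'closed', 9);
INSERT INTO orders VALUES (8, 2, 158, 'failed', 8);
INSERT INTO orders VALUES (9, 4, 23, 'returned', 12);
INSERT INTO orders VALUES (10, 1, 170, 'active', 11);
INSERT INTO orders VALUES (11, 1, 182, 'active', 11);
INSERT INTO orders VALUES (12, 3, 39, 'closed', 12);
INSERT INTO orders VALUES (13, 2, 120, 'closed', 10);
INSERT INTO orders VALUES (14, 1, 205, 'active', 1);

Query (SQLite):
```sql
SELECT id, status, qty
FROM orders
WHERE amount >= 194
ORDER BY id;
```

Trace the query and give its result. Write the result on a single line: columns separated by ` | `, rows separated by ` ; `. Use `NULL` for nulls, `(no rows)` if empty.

3 | returned | 8 ; 14 | active | 1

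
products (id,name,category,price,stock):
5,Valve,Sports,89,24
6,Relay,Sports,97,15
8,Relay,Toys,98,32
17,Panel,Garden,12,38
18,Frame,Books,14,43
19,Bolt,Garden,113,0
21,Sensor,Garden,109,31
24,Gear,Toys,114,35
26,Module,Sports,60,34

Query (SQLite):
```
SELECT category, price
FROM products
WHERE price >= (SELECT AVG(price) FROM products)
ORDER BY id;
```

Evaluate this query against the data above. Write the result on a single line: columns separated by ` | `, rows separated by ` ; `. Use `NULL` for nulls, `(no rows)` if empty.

Scalar subquery: AVG(price) over all products rows = 78.444444 (≈; comparison uses full precision).
Keep rows where price >= that value.

Sports | 89 ; Sports | 97 ; Toys | 98 ; Garden | 113 ; Garden | 109 ; Toys | 114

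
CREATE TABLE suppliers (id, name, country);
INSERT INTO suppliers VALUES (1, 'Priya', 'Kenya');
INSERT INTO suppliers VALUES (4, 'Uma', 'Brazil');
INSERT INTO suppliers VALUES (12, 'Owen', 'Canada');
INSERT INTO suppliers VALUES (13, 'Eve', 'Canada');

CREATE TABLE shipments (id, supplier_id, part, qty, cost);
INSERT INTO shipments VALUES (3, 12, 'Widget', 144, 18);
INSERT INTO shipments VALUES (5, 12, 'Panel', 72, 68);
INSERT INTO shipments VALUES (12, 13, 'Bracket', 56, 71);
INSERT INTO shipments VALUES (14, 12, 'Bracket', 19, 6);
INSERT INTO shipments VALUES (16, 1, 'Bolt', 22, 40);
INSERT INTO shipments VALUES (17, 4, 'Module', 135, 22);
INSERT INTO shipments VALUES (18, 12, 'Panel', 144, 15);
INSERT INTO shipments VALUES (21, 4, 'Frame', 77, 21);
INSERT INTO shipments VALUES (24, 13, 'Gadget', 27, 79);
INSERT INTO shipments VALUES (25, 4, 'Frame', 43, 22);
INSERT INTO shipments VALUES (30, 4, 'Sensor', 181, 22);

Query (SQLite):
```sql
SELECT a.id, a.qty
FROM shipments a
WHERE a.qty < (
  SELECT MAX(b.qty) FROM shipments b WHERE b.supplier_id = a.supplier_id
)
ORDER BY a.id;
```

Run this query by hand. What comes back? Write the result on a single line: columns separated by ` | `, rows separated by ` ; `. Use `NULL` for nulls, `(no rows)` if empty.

For each shipments row a, compute MAX(qty) over rows sharing a.supplier_id.
Keep row a if a.qty < that per-group MAX.
  supplier_id=1: MAX(qty) = 22
  supplier_id=4: MAX(qty) = 181
  supplier_id=12: MAX(qty) = 144
  supplier_id=13: MAX(qty) = 56

5 | 72 ; 14 | 19 ; 17 | 135 ; 21 | 77 ; 24 | 27 ; 25 | 43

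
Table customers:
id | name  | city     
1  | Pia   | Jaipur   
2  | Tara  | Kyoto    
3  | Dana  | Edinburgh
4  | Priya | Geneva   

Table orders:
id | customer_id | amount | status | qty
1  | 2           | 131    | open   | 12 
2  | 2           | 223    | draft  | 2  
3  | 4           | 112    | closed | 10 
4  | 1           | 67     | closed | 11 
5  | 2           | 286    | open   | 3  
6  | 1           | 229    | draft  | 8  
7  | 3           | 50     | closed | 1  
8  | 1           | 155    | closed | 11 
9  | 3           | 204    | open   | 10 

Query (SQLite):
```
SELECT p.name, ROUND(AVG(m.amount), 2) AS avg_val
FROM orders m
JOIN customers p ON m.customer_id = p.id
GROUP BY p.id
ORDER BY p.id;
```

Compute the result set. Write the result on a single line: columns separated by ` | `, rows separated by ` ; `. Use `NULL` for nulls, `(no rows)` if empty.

Join each orders row to its customers via customer_id.
Group joined rows by customers.id; compute ROUND(AVG(m.amount), 2) per group.
  1: ids {4, 6, 8} → ROUND(AVG(m.amount), 2)=150.33
  2: ids {1, 2, 5} → ROUND(AVG(m.amount), 2)=213.33
  3: ids {7, 9} → ROUND(AVG(m.amount), 2)=127
  4: ids {3} → ROUND(AVG(m.amount), 2)=112

Pia | 150.33 ; Tara | 213.33 ; Dana | 127 ; Priya | 112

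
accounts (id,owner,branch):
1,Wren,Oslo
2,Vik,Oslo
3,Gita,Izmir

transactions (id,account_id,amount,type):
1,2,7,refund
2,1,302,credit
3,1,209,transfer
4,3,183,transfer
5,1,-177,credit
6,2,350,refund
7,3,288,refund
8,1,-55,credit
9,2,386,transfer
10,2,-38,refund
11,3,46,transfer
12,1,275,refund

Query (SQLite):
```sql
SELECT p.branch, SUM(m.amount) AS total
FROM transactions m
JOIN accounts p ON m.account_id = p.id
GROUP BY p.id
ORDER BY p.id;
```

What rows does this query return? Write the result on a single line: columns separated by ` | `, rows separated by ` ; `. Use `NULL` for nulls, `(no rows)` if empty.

Join each transactions row to its accounts via account_id.
Group joined rows by accounts.id; compute SUM(m.amount) per group.
  1: ids {2, 3, 5, 8, 12} → SUM(m.amount)=554
  2: ids {1, 6, 9, 10} → SUM(m.amount)=705
  3: ids {4, 7, 11} → SUM(m.amount)=517

Oslo | 554 ; Oslo | 705 ; Izmir | 517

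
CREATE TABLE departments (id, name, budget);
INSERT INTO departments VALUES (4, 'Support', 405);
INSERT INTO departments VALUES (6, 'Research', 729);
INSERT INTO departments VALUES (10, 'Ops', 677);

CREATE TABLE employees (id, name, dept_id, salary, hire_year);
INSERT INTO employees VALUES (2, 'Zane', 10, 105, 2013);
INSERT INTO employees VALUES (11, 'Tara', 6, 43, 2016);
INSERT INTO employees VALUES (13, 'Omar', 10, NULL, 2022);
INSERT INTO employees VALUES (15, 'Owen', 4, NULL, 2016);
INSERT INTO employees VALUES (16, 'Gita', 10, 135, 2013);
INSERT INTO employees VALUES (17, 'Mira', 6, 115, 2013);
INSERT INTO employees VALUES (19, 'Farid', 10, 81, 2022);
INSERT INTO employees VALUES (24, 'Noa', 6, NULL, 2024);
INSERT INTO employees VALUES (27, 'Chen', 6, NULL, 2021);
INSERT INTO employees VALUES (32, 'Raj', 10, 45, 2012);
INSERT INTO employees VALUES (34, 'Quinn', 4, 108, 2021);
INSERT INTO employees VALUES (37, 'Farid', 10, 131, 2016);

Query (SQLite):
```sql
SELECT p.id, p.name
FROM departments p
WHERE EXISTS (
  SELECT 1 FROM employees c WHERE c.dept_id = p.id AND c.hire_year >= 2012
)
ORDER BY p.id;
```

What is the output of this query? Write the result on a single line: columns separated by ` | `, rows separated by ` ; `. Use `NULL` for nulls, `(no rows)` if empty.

4 | Support ; 6 | Research ; 10 | Ops

For each departments row, check whether any employees with matching dept_id has hire_year >= 2012.
Keep rows where that is true.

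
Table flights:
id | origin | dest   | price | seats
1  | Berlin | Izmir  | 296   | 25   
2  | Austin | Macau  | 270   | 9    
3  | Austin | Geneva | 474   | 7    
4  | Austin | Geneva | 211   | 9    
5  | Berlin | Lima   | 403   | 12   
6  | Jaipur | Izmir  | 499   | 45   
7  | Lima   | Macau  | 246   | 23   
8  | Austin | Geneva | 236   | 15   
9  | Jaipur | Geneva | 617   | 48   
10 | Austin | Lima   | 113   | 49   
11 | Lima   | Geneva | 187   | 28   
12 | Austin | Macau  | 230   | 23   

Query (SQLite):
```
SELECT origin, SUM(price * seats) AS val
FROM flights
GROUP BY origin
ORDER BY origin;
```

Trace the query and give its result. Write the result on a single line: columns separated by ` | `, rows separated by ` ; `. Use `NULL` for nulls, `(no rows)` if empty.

Austin | 22014 ; Berlin | 12236 ; Jaipur | 52071 ; Lima | 10894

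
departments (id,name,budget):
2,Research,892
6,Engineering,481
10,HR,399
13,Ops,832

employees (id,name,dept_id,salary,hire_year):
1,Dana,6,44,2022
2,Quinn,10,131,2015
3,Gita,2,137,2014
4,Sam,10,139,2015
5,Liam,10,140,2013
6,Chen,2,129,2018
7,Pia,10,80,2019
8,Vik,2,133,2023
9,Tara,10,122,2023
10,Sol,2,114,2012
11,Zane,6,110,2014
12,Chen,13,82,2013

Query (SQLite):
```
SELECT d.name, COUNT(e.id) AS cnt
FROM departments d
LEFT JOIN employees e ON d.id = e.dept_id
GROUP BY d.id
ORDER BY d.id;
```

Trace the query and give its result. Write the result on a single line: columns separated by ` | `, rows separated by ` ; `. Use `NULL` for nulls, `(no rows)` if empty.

Research | 4 ; Engineering | 2 ; HR | 5 ; Ops | 1

LEFT JOIN keeps every departments row; unmatched ones get NULL for employees columns.
Group by departments.id and compute COUNT(e.id). COUNT(col) of an all-NULL group is 0.
  2: ids {3, 6, 8, 10} → COUNT(e.id)=4
  6: ids {1, 11} → COUNT(e.id)=2
  10: ids {2, 4, 5, 7, 9} → COUNT(e.id)=5
  13: ids {12} → COUNT(e.id)=1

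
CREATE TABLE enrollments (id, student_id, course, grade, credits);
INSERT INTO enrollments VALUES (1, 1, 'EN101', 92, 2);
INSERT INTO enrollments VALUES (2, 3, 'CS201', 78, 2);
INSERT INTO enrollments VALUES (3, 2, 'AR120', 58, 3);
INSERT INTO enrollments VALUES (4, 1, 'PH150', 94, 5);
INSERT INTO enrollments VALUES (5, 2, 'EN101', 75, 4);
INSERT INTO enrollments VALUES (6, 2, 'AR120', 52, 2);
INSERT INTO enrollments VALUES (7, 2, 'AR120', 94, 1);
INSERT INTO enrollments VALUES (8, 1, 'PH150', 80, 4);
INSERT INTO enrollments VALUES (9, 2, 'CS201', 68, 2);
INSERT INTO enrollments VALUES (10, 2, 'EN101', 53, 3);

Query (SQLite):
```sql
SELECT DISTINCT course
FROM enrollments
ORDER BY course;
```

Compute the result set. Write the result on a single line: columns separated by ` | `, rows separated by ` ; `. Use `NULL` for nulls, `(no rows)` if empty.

Collect distinct course values from enrollments.

AR120 ; CS201 ; EN101 ; PH150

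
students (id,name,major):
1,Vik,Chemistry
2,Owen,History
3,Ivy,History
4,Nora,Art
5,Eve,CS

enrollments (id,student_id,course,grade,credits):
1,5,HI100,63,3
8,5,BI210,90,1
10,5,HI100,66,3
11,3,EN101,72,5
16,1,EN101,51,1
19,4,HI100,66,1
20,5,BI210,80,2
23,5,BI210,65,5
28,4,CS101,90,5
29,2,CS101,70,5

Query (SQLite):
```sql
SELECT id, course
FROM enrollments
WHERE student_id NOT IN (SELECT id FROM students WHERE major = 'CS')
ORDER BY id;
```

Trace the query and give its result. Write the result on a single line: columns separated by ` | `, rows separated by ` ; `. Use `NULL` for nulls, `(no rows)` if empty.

11 | EN101 ; 16 | EN101 ; 19 | HI100 ; 28 | CS101 ; 29 | CS101

Inner query: students.id where major = 'CS'.
Outer: keep enrollments rows whose student_id is not in that set.
Inner query → {5}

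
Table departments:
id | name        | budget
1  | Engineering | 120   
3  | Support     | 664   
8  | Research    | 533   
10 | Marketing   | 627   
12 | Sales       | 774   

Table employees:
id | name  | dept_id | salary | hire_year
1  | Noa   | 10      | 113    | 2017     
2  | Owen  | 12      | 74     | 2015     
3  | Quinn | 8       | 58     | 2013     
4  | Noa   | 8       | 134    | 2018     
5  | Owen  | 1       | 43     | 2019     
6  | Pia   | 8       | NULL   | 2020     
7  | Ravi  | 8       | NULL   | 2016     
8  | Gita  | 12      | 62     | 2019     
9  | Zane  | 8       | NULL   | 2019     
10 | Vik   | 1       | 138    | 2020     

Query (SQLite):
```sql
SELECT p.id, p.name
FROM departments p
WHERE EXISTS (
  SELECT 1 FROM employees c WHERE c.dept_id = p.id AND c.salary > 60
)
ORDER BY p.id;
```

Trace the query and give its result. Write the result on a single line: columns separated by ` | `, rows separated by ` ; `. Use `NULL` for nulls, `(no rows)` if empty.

For each departments row, check whether any employees with matching dept_id has salary > 60.
Keep rows where that is true.

1 | Engineering ; 8 | Research ; 10 | Marketing ; 12 | Sales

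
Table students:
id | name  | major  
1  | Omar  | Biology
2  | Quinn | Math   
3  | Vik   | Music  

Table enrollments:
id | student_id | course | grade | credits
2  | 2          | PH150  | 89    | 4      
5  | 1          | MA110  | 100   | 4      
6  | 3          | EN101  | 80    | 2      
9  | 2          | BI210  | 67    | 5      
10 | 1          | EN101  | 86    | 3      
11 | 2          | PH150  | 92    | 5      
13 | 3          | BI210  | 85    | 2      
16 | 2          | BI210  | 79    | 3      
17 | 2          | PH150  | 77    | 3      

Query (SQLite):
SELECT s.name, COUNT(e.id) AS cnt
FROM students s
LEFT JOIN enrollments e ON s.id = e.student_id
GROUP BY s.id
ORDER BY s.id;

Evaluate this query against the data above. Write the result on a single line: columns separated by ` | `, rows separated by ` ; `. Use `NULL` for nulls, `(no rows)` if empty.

LEFT JOIN keeps every students row; unmatched ones get NULL for enrollments columns.
Group by students.id and compute COUNT(e.id). COUNT(col) of an all-NULL group is 0.
  1: ids {5, 10} → COUNT(e.id)=2
  2: ids {2, 9, 11, 16, 17} → COUNT(e.id)=5
  3: ids {6, 13} → COUNT(e.id)=2

Omar | 2 ; Quinn | 5 ; Vik | 2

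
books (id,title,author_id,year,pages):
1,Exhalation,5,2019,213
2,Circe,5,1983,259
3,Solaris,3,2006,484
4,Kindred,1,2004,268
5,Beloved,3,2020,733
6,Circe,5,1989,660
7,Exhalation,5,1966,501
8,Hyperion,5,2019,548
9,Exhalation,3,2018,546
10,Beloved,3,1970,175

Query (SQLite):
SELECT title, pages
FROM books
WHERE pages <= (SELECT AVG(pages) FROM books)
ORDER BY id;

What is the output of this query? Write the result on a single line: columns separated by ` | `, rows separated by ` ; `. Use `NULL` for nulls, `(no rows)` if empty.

Exhalation | 213 ; Circe | 259 ; Kindred | 268 ; Beloved | 175

Scalar subquery: AVG(pages) over all books rows = 438.7.
Keep rows where pages <= that value.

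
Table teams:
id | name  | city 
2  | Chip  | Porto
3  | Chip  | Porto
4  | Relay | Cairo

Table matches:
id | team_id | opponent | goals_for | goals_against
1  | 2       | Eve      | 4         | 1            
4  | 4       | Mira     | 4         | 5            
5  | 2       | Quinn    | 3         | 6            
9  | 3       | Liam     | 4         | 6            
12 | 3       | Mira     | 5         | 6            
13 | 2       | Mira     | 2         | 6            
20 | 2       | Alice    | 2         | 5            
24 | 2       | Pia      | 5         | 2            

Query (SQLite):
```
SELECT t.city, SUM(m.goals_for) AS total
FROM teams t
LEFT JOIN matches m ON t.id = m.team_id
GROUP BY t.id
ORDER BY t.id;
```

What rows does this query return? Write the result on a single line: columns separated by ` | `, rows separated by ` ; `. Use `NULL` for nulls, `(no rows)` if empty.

Porto | 16 ; Porto | 9 ; Cairo | 4

LEFT JOIN keeps every teams row; unmatched ones get NULL for matches columns.
Group by teams.id and compute SUM(m.goals_for). SUM over an all-NULL group is NULL.
  2: ids {1, 5, 13, 20, 24} → SUM(m.goals_for)=16
  3: ids {9, 12} → SUM(m.goals_for)=9
  4: ids {4} → SUM(m.goals_for)=4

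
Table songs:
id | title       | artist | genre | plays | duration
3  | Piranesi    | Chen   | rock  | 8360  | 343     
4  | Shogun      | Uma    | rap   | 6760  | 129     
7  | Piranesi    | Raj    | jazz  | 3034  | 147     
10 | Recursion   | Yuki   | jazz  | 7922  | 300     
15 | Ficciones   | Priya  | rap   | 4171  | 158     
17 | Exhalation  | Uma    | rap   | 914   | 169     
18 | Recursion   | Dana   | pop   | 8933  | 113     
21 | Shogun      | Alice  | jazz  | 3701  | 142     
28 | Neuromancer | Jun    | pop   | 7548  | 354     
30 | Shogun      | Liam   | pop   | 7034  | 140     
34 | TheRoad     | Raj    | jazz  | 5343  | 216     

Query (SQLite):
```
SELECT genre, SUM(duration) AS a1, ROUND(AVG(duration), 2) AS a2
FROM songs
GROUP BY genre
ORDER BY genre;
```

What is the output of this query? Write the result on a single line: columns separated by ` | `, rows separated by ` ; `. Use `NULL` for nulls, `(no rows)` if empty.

jazz | 805 | 201.25 ; pop | 607 | 202.33 ; rap | 456 | 152 ; rock | 343 | 343

Group songs by genre.
Per group compute: SUM(duration), ROUND(AVG(duration), 2).
  jazz: ids {7, 10, 21, 34} → SUM(duration)=805, ROUND(AVG(duration), 2)=201.25
  pop: ids {18, 28, 30} → SUM(duration)=607, ROUND(AVG(duration), 2)=202.33
  rap: ids {4, 15, 17} → SUM(duration)=456, ROUND(AVG(duration), 2)=152
  rock: ids {3} → SUM(duration)=343, ROUND(AVG(duration), 2)=343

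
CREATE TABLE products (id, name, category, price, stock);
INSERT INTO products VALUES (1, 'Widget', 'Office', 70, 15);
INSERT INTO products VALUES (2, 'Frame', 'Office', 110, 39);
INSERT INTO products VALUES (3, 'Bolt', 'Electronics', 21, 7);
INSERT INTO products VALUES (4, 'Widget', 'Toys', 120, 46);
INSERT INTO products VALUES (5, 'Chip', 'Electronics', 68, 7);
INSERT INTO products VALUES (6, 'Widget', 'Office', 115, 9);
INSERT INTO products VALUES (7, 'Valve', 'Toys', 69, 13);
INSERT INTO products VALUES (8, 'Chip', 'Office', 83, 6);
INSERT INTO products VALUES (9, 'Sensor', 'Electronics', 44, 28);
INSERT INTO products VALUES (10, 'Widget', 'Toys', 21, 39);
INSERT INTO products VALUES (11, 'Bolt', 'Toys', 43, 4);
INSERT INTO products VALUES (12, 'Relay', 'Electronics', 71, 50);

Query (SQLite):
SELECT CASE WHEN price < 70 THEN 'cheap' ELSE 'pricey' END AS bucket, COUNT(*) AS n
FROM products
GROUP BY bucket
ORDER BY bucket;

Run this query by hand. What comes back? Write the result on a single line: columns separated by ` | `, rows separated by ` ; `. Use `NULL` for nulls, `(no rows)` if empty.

Bucket rows by price < 70 → 'cheap' else 'pricey'; count each bucket.

cheap | 6 ; pricey | 6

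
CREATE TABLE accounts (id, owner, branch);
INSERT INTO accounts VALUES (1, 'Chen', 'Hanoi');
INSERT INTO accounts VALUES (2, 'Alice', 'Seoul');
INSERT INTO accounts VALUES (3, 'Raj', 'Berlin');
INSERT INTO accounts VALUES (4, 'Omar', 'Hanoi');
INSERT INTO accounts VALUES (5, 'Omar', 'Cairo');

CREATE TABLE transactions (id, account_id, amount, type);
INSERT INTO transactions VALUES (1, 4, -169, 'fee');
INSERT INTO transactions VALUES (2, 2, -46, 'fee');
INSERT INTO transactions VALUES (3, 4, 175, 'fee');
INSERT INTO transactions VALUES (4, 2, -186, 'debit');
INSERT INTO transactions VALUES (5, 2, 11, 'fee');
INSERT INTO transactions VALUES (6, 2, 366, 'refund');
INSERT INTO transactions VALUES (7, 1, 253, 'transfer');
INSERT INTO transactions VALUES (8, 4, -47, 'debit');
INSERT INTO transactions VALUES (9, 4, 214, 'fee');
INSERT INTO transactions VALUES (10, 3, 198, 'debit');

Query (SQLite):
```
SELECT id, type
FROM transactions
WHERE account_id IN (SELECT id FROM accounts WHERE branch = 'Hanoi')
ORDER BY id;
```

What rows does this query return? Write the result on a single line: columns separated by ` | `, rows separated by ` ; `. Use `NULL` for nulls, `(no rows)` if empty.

Inner query: accounts.id where branch = 'Hanoi'.
Outer: keep transactions rows whose account_id is in that set.
Inner query → {1, 4}

1 | fee ; 3 | fee ; 7 | transfer ; 8 | debit ; 9 | fee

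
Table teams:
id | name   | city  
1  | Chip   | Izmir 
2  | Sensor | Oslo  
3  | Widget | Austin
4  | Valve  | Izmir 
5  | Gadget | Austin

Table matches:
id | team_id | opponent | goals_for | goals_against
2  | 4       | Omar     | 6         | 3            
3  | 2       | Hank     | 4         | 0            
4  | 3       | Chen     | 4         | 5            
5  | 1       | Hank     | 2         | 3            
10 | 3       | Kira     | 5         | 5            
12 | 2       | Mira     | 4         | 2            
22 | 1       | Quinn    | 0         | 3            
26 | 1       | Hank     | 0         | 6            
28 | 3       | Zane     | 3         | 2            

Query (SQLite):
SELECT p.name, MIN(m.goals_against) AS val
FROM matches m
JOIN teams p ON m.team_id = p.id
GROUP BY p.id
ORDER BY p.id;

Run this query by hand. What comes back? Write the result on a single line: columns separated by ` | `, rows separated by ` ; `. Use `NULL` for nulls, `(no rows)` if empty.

Join each matches row to its teams via team_id.
Group joined rows by teams.id; compute MIN(m.goals_against) per group.
  1: ids {5, 22, 26} → MIN(m.goals_against)=3
  2: ids {3, 12} → MIN(m.goals_against)=0
  3: ids {4, 10, 28} → MIN(m.goals_against)=2
  4: ids {2} → MIN(m.goals_against)=3

Chip | 3 ; Sensor | 0 ; Widget | 2 ; Valve | 3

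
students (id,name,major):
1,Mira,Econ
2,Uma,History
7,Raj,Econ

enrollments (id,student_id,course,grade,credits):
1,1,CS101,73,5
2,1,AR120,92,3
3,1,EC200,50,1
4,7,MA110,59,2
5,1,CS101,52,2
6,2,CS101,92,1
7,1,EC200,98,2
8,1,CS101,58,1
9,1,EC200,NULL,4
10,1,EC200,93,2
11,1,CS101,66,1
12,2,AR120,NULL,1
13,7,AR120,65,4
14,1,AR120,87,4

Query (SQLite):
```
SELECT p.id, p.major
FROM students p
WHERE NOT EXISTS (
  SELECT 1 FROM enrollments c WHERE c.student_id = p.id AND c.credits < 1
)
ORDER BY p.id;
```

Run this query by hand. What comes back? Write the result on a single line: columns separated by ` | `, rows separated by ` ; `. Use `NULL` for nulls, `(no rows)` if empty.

For each students row, check whether any enrollments with matching student_id has credits < 1.
Keep rows where that is false.

1 | Econ ; 2 | History ; 7 | Econ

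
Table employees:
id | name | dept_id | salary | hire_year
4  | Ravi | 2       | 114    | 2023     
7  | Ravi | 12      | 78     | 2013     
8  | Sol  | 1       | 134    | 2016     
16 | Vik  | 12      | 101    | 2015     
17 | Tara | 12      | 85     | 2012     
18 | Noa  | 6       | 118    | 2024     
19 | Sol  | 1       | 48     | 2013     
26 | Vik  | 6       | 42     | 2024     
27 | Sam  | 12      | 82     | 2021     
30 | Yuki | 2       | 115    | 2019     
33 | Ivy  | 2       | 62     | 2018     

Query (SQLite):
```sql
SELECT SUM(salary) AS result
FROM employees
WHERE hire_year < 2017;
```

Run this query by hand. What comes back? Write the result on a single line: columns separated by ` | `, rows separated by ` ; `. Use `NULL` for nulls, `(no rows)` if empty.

Rows where hire_year < 2017 → salary values: [78, 134, 101, 85, 48].
SUM of non-NULL values = 446.

446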